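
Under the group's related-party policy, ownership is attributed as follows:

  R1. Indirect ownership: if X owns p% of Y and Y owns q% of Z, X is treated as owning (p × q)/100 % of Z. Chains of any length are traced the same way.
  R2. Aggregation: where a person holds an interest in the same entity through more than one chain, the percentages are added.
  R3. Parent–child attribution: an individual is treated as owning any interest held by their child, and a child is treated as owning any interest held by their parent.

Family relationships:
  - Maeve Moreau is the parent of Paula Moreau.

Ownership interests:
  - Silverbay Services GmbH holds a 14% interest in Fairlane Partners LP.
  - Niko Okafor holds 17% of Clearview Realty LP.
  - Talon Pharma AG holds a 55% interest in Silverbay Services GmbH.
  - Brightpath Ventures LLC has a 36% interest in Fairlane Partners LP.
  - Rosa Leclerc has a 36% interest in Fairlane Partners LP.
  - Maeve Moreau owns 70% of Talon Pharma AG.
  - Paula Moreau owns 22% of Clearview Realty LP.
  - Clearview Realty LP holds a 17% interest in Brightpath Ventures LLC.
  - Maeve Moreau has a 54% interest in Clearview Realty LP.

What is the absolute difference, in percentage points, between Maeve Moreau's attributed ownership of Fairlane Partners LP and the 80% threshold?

By parent–child attribution (R3), Maeve Moreau is treated as also owning Paula Moreau's interest in Clearview Realty LP, giving 54% + 22% = 76%.
Chain via Talon Pharma AG → Silverbay Services GmbH (R1): 70% × 55% × 14% = 5.39% of Fairlane Partners LP.
Chain via Clearview Realty LP → Brightpath Ventures LLC (R1): 76% × 17% × 36% = 4.6512% of Fairlane Partners LP.
Aggregating (R2): 5.39% + 4.6512% = 10.0412%.
10.0412% falls short of the 80% threshold by 69.9588 percentage points.

69.9588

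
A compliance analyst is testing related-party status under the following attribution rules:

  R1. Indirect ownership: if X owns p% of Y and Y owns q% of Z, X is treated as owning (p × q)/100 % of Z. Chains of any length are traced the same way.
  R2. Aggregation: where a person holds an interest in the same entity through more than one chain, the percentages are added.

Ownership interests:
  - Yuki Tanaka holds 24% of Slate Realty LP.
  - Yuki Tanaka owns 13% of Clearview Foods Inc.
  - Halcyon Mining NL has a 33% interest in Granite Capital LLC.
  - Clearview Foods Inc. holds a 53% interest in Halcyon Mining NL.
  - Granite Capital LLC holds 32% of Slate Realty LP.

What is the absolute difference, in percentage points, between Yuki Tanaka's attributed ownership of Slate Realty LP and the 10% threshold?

Chain via Clearview Foods Inc. → Halcyon Mining NL → Granite Capital LLC (R1): 13% × 53% × 33% × 32% = 0.727584% of Slate Realty LP.
Direct interest in Slate Realty LP: 24%.
Aggregating (R2): 0.727584% + 24% = 24.727584%.
24.727584% exceeds the 10% threshold by 14.727584 percentage points.

14.727584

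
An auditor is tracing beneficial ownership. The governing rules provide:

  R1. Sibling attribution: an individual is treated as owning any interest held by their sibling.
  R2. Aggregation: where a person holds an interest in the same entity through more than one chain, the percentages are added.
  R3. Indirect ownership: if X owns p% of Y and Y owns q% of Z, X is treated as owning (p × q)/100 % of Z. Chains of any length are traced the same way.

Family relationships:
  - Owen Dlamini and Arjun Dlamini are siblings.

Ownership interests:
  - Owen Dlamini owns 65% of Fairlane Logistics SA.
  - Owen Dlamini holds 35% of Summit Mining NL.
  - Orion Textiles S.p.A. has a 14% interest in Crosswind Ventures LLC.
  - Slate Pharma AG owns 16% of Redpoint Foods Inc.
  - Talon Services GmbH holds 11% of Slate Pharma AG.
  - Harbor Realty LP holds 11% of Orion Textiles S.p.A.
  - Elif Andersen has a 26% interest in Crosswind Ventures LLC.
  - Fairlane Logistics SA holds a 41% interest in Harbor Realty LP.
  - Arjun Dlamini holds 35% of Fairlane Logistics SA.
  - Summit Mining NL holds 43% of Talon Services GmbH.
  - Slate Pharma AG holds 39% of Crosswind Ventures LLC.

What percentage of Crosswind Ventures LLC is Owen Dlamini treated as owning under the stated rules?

1.277045%

By sibling attribution (R1), Owen Dlamini is treated as also owning Arjun Dlamini's interest in Fairlane Logistics SA, giving 65% + 35% = 100%.
Chain via Summit Mining NL → Talon Services GmbH → Slate Pharma AG (R3): 35% × 43% × 11% × 39% = 0.645645% of Crosswind Ventures LLC.
Chain via Fairlane Logistics SA → Harbor Realty LP → Orion Textiles S.p.A. (R3): 100% × 41% × 11% × 14% = 0.6314% of Crosswind Ventures LLC.
Aggregating (R2): 0.645645% + 0.6314% = 1.277045%.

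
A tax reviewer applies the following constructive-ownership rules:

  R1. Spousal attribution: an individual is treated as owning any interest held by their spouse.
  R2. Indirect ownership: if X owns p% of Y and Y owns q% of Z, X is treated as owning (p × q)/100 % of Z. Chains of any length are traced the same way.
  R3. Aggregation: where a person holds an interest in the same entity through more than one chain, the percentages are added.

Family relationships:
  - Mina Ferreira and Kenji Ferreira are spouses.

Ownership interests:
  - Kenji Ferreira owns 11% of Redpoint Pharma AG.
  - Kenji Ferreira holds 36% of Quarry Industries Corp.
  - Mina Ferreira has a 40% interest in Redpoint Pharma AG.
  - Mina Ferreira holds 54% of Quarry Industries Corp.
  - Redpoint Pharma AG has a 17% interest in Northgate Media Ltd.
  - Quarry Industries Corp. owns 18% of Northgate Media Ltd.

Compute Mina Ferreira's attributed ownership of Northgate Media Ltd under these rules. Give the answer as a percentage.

By spousal attribution (R1), Mina Ferreira is treated as also owning Kenji Ferreira's interest in Quarry Industries Corp, giving 54% + 36% = 90%.
By spousal attribution (R1), Mina Ferreira is treated as also owning Kenji Ferreira's interest in Redpoint Pharma AG, giving 40% + 11% = 51%.
Chain via Quarry Industries Corp. (R2): 90% × 18% = 16.2% of Northgate Media Ltd.
Chain via Redpoint Pharma AG (R2): 51% × 17% = 8.67% of Northgate Media Ltd.
Aggregating (R3): 16.2% + 8.67% = 24.87%.

24.87%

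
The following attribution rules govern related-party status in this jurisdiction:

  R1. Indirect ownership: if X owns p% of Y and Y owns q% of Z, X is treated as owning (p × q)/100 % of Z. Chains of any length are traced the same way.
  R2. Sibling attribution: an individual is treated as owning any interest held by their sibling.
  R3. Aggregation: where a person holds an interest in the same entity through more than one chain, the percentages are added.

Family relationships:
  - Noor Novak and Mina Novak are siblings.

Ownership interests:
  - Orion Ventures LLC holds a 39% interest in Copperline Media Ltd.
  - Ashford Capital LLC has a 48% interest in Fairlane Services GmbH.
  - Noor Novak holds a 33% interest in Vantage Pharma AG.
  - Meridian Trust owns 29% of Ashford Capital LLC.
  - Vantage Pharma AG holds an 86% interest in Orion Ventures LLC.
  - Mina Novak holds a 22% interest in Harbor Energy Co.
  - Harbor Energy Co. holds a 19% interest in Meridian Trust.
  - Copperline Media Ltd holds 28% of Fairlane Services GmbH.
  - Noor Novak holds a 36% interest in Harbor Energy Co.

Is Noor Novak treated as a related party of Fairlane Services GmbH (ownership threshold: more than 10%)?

By sibling attribution (R2), Noor Novak is treated as also owning Mina Novak's interest in Harbor Energy Co, giving 36% + 22% = 58%.
Chain via Harbor Energy Co. → Meridian Trust → Ashford Capital LLC (R1): 58% × 19% × 29% × 48% = 1.533984% of Fairlane Services GmbH.
Chain via Vantage Pharma AG → Orion Ventures LLC → Copperline Media Ltd (R1): 33% × 86% × 39% × 28% = 3.099096% of Fairlane Services GmbH.
Aggregating (R3): 1.533984% + 3.099096% = 4.63308%.
4.63308% does not exceed the 10% threshold, so Noor is not a related party to Fairlane Services GmbH.

No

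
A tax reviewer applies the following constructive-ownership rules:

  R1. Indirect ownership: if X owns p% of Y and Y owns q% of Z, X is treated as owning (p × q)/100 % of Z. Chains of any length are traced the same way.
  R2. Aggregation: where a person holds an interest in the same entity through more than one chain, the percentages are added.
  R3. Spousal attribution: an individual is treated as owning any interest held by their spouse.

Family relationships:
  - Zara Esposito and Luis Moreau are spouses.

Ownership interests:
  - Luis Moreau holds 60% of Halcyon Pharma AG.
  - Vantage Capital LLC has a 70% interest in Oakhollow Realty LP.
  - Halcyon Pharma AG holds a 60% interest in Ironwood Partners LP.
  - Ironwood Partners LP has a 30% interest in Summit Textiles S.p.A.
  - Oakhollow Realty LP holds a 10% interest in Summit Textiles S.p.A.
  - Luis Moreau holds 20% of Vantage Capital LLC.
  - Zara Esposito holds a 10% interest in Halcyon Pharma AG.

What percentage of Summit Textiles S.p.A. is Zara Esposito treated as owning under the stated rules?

14%

By spousal attribution (R3), Zara Esposito is treated as also owning Luis Moreau's interest in Halcyon Pharma AG, giving 10% + 60% = 70%.
By spousal attribution (R3), Zara Esposito is treated as owning Luis Moreau's 20% interest in Vantage Capital LLC.
Chain via Halcyon Pharma AG → Ironwood Partners LP (R1): 70% × 60% × 30% = 12.6% of Summit Textiles S.p.A.
Chain via Vantage Capital LLC → Oakhollow Realty LP (R1): 20% × 70% × 10% = 1.4% of Summit Textiles S.p.A.
Aggregating (R2): 12.6% + 1.4% = 14%.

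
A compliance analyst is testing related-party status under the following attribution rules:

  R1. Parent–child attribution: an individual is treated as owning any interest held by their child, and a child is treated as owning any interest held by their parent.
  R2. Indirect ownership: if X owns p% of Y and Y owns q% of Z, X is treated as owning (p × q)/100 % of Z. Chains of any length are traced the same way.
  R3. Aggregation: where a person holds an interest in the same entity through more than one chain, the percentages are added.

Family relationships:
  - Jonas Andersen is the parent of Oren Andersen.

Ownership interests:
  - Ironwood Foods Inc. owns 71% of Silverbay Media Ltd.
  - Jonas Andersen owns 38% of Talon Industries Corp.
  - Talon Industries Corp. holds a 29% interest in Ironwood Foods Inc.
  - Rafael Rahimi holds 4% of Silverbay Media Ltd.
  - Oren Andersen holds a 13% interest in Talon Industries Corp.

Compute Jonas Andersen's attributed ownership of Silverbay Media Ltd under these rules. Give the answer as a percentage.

10.5009%

By parent–child attribution (R1), Jonas Andersen is treated as also owning Oren Andersen's interest in Talon Industries Corp, giving 38% + 13% = 51%.
Chain via Talon Industries Corp. → Ironwood Foods Inc. (R2): 51% × 29% × 71% = 10.5009% of Silverbay Media Ltd.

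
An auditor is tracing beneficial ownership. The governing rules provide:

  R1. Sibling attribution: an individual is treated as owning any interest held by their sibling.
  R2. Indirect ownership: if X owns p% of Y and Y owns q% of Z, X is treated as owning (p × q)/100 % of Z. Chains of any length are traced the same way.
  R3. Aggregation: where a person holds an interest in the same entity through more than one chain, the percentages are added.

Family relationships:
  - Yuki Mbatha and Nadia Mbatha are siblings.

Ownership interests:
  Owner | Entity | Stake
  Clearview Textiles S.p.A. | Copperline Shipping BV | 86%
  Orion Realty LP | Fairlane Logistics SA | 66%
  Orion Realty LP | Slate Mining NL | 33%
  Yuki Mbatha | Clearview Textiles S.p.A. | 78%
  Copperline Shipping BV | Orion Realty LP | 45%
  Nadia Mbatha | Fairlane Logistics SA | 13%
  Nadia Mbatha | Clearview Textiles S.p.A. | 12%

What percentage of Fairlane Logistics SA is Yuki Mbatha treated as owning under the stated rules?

By sibling attribution (R1), Yuki Mbatha is treated as also owning Nadia Mbatha's interest in Clearview Textiles S.p.A, giving 78% + 12% = 90%.
By sibling attribution (R1), Yuki Mbatha is treated as owning Nadia Mbatha's 13% interest in Fairlane Logistics SA.
Chain via Clearview Textiles S.p.A. → Copperline Shipping BV → Orion Realty LP (R2): 90% × 86% × 45% × 66% = 22.9878% of Fairlane Logistics SA.
Direct interest in Fairlane Logistics SA: 13%.
Aggregating (R3): 22.9878% + 13% = 35.9878%.

35.9878%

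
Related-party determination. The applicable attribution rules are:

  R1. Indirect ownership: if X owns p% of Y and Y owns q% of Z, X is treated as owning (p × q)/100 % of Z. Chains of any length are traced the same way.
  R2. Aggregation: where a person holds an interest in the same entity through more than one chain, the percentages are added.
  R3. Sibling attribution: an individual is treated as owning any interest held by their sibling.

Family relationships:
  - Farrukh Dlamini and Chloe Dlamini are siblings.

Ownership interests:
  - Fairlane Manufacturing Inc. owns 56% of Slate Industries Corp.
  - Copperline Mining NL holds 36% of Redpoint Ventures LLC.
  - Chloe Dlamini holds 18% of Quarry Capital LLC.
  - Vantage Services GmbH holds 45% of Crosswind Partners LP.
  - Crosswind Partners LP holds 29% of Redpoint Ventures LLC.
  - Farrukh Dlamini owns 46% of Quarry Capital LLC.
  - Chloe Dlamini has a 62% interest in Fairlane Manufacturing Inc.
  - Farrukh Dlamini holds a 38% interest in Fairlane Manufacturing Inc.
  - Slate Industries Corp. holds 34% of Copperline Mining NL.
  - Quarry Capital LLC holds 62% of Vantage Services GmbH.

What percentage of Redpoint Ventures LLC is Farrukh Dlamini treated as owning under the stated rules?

By sibling attribution (R3), Farrukh Dlamini is treated as also owning Chloe Dlamini's interest in Quarry Capital LLC, giving 46% + 18% = 64%.
By sibling attribution (R3), Farrukh Dlamini is treated as also owning Chloe Dlamini's interest in Fairlane Manufacturing Inc, giving 38% + 62% = 100%.
Chain via Quarry Capital LLC → Vantage Services GmbH → Crosswind Partners LP (R1): 64% × 62% × 45% × 29% = 5.17824% of Redpoint Ventures LLC.
Chain via Fairlane Manufacturing Inc. → Slate Industries Corp. → Copperline Mining NL (R1): 100% × 56% × 34% × 36% = 6.8544% of Redpoint Ventures LLC.
Aggregating (R2): 5.17824% + 6.8544% = 12.03264%.

12.03264%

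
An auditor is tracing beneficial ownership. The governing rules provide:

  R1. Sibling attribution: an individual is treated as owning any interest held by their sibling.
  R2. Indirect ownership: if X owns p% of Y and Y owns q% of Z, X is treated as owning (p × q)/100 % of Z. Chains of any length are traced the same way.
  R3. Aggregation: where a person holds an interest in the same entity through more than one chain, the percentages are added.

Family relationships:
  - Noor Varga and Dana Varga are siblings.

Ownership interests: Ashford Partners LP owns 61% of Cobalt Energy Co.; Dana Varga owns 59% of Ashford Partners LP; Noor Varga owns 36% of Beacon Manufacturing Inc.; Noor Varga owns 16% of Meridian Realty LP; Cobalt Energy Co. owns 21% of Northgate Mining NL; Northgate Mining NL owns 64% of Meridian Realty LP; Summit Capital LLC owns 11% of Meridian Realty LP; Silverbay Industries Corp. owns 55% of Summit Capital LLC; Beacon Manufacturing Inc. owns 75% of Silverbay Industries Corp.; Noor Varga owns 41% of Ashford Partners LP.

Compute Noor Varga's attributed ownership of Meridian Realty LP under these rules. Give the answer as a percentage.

25.8319%

By sibling attribution (R1), Noor Varga is treated as also owning Dana Varga's interest in Ashford Partners LP, giving 41% + 59% = 100%.
Chain via Ashford Partners LP → Cobalt Energy Co. → Northgate Mining NL (R2): 100% × 61% × 21% × 64% = 8.1984% of Meridian Realty LP.
Chain via Beacon Manufacturing Inc. → Silverbay Industries Corp. → Summit Capital LLC (R2): 36% × 75% × 55% × 11% = 1.6335% of Meridian Realty LP.
Direct interest in Meridian Realty LP: 16%.
Aggregating (R3): 8.1984% + 1.6335% + 16% = 25.8319%.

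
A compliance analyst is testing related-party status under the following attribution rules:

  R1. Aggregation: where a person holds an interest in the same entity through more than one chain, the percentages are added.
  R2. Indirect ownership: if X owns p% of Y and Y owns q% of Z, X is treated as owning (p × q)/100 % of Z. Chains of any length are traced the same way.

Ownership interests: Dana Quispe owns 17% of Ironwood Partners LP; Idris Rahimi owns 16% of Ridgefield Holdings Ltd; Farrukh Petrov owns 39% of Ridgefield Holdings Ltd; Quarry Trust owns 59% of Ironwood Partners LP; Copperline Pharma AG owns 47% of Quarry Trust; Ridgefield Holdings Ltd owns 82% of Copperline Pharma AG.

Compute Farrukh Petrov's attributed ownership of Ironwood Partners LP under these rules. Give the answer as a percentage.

Chain via Ridgefield Holdings Ltd → Copperline Pharma AG → Quarry Trust (R2): 39% × 82% × 47% × 59% = 8.868054% of Ironwood Partners LP.

8.868054%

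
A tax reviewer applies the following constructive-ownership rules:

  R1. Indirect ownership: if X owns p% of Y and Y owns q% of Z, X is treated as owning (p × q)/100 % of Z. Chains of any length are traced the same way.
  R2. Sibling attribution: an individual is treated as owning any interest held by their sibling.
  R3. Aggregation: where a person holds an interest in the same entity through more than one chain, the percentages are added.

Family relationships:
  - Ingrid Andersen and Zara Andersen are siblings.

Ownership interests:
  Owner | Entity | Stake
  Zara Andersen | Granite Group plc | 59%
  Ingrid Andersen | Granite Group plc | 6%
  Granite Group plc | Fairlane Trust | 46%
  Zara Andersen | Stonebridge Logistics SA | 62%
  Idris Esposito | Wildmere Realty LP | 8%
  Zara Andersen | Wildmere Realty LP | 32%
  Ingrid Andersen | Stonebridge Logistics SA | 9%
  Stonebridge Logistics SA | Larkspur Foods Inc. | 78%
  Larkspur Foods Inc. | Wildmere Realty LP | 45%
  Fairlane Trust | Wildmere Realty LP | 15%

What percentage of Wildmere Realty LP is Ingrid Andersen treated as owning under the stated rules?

By sibling attribution (R2), Ingrid Andersen is treated as also owning Zara Andersen's interest in Stonebridge Logistics SA, giving 9% + 62% = 71%.
By sibling attribution (R2), Ingrid Andersen is treated as also owning Zara Andersen's interest in Granite Group plc, giving 6% + 59% = 65%.
By sibling attribution (R2), Ingrid Andersen is treated as owning Zara Andersen's 32% interest in Wildmere Realty LP.
Chain via Stonebridge Logistics SA → Larkspur Foods Inc. (R1): 71% × 78% × 45% = 24.921% of Wildmere Realty LP.
Chain via Granite Group plc → Fairlane Trust (R1): 65% × 46% × 15% = 4.485% of Wildmere Realty LP.
Direct interest in Wildmere Realty LP: 32%.
Aggregating (R3): 24.921% + 4.485% + 32% = 61.406%.

61.406%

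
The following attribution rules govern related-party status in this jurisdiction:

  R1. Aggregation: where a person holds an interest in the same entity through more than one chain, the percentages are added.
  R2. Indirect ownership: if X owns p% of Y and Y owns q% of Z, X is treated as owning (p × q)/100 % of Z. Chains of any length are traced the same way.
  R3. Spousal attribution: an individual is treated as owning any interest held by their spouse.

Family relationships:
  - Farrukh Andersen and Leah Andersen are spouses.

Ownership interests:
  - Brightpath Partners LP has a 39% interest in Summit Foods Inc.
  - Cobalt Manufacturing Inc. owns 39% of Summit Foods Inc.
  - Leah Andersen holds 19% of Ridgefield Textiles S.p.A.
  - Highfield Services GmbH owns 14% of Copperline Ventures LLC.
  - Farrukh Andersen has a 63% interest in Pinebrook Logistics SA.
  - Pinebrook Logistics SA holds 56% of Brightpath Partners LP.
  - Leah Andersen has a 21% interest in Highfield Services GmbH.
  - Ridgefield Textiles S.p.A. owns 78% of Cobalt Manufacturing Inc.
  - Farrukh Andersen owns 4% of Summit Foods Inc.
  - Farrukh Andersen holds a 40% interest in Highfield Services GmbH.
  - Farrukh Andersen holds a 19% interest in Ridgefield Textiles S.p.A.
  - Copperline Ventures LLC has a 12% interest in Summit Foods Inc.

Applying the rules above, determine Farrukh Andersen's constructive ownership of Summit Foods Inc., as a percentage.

30.3436%

By spousal attribution (R3), Farrukh Andersen is treated as also owning Leah Andersen's interest in Ridgefield Textiles S.p.A, giving 19% + 19% = 38%.
By spousal attribution (R3), Farrukh Andersen is treated as also owning Leah Andersen's interest in Highfield Services GmbH, giving 40% + 21% = 61%.
Chain via Ridgefield Textiles S.p.A. → Cobalt Manufacturing Inc. (R2): 38% × 78% × 39% = 11.5596% of Summit Foods Inc.
Chain via Pinebrook Logistics SA → Brightpath Partners LP (R2): 63% × 56% × 39% = 13.7592% of Summit Foods Inc.
Chain via Highfield Services GmbH → Copperline Ventures LLC (R2): 61% × 14% × 12% = 1.0248% of Summit Foods Inc.
Direct interest in Summit Foods Inc: 4%.
Aggregating (R1): 11.5596% + 13.7592% + 1.0248% + 4% = 30.3436%.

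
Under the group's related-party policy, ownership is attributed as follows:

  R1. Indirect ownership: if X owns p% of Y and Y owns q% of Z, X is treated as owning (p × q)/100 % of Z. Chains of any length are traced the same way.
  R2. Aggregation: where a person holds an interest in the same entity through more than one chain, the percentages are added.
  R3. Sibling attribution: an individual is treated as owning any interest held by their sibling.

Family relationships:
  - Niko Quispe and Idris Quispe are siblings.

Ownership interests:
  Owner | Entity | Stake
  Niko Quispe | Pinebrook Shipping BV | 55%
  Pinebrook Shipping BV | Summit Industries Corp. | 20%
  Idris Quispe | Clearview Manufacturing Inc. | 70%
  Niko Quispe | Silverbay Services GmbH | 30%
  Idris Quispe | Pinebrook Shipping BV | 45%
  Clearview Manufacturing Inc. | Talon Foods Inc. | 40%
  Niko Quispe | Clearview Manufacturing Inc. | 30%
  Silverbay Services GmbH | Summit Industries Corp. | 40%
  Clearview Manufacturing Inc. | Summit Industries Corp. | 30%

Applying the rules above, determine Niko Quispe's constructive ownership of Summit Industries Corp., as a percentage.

By sibling attribution (R3), Niko Quispe is treated as also owning Idris Quispe's interest in Pinebrook Shipping BV, giving 55% + 45% = 100%.
By sibling attribution (R3), Niko Quispe is treated as also owning Idris Quispe's interest in Clearview Manufacturing Inc, giving 30% + 70% = 100%.
Chain via Silverbay Services GmbH (R1): 30% × 40% = 12% of Summit Industries Corp.
Chain via Pinebrook Shipping BV (R1): 100% × 20% = 20% of Summit Industries Corp.
Chain via Clearview Manufacturing Inc. (R1): 100% × 30% = 30% of Summit Industries Corp.
Aggregating (R2): 12% + 20% + 30% = 62%.

62%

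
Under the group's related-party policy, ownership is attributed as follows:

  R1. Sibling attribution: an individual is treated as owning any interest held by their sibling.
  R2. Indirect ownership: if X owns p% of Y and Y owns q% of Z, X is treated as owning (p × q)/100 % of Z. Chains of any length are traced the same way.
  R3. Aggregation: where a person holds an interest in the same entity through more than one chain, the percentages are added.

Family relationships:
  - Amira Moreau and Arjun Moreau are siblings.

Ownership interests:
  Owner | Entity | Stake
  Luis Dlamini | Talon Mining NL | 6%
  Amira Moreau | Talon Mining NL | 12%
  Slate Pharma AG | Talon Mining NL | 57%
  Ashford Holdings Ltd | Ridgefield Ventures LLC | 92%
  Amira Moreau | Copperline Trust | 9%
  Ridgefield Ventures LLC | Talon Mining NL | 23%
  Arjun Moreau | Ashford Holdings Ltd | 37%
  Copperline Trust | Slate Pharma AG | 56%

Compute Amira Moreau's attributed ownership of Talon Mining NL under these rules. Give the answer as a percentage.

By sibling attribution (R1), Amira Moreau is treated as owning Arjun Moreau's 37% interest in Ashford Holdings Ltd.
Chain via Copperline Trust → Slate Pharma AG (R2): 9% × 56% × 57% = 2.8728% of Talon Mining NL.
Direct interest in Talon Mining NL: 12%.
Chain via Ashford Holdings Ltd → Ridgefield Ventures LLC (R2): 37% × 92% × 23% = 7.8292% of Talon Mining NL.
Aggregating (R3): 2.8728% + 12% + 7.8292% = 22.702%.

22.702%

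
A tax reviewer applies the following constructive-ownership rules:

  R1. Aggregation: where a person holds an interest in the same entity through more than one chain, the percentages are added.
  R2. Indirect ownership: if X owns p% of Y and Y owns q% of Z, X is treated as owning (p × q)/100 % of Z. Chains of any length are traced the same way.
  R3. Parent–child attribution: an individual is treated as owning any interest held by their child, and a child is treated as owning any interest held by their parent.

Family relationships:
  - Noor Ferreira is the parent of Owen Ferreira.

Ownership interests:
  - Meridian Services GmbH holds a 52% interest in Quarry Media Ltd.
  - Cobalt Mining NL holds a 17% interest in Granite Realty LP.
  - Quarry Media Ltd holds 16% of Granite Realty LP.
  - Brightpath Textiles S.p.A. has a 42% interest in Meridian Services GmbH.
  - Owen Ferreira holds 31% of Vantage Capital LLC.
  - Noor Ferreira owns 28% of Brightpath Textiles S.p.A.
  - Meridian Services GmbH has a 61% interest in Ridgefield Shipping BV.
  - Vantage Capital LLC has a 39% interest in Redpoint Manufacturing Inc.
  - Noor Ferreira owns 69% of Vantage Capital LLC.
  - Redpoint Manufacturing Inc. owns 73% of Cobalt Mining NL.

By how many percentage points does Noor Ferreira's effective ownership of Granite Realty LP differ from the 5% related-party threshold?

By parent–child attribution (R3), Noor Ferreira is treated as also owning Owen Ferreira's interest in Vantage Capital LLC, giving 69% + 31% = 100%.
Chain via Brightpath Textiles S.p.A. → Meridian Services GmbH → Quarry Media Ltd (R2): 28% × 42% × 52% × 16% = 0.978432% of Granite Realty LP.
Chain via Vantage Capital LLC → Redpoint Manufacturing Inc. → Cobalt Mining NL (R2): 100% × 39% × 73% × 17% = 4.8399% of Granite Realty LP.
Aggregating (R1): 0.978432% + 4.8399% = 5.818332%.
5.818332% exceeds the 5% threshold by 0.818332 percentage points.

0.818332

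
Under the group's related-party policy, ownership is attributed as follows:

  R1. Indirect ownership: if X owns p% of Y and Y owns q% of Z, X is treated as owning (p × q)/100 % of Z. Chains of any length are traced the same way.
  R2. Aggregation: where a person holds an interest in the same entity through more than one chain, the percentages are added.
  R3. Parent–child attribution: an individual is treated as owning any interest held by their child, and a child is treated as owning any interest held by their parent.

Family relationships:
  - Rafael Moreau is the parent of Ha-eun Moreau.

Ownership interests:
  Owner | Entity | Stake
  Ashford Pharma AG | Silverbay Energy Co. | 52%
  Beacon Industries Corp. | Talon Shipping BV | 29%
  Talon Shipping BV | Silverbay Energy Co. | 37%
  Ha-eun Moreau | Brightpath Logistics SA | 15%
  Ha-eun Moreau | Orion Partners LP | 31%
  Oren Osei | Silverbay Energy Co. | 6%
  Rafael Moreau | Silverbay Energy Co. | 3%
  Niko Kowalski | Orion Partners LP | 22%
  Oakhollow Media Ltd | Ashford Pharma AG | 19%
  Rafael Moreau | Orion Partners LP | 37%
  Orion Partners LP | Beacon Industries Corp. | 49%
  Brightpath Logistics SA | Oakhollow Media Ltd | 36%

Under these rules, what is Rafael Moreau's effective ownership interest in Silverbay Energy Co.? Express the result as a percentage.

By parent–child attribution (R3), Rafael Moreau is treated as also owning Ha-eun Moreau's interest in Orion Partners LP, giving 37% + 31% = 68%.
By parent–child attribution (R3), Rafael Moreau is treated as owning Ha-eun Moreau's 15% interest in Brightpath Logistics SA.
Chain via Orion Partners LP → Beacon Industries Corp. → Talon Shipping BV (R1): 68% × 49% × 29% × 37% = 3.575236% of Silverbay Energy Co.
Direct interest in Silverbay Energy Co: 3%.
Chain via Brightpath Logistics SA → Oakhollow Media Ltd → Ashford Pharma AG (R1): 15% × 36% × 19% × 52% = 0.53352% of Silverbay Energy Co.
Aggregating (R2): 3.575236% + 3% + 0.53352% = 7.108756%.

7.108756%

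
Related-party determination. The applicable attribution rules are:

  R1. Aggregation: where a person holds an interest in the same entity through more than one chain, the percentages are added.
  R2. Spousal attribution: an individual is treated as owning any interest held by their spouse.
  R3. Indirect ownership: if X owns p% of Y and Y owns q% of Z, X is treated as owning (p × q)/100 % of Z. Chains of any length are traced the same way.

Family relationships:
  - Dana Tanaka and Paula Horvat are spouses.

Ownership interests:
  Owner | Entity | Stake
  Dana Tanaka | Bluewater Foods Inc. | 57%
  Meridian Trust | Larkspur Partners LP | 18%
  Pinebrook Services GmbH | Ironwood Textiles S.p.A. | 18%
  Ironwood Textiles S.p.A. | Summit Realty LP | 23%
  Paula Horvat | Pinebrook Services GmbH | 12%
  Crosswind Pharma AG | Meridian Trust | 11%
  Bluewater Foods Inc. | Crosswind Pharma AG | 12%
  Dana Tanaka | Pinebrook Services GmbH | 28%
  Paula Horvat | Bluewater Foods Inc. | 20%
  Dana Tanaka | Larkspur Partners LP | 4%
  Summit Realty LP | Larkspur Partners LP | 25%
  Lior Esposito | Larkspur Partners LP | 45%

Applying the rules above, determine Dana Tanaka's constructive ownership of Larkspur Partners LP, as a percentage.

By spousal attribution (R2), Dana Tanaka is treated as also owning Paula Horvat's interest in Pinebrook Services GmbH, giving 28% + 12% = 40%.
By spousal attribution (R2), Dana Tanaka is treated as also owning Paula Horvat's interest in Bluewater Foods Inc, giving 57% + 20% = 77%.
Chain via Pinebrook Services GmbH → Ironwood Textiles S.p.A. → Summit Realty LP (R3): 40% × 18% × 23% × 25% = 0.414% of Larkspur Partners LP.
Chain via Bluewater Foods Inc. → Crosswind Pharma AG → Meridian Trust (R3): 77% × 12% × 11% × 18% = 0.182952% of Larkspur Partners LP.
Direct interest in Larkspur Partners LP: 4%.
Aggregating (R1): 0.414% + 0.182952% + 4% = 4.596952%.

4.596952%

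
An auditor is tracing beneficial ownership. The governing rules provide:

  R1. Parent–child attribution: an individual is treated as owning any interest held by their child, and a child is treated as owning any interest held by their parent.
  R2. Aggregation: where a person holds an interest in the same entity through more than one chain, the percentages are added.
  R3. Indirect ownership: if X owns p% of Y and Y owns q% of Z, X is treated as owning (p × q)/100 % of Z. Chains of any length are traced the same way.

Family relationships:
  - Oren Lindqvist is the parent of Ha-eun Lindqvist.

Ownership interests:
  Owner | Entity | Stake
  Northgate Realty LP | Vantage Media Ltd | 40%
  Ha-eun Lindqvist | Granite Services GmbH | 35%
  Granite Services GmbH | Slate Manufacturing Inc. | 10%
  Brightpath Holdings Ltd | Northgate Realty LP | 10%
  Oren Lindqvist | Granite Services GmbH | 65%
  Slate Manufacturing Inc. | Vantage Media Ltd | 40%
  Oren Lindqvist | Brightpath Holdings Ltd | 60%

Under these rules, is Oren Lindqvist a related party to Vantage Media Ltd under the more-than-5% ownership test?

By parent–child attribution (R1), Oren Lindqvist is treated as also owning Ha-eun Lindqvist's interest in Granite Services GmbH, giving 65% + 35% = 100%.
Chain via Granite Services GmbH → Slate Manufacturing Inc. (R3): 100% × 10% × 40% = 4% of Vantage Media Ltd.
Chain via Brightpath Holdings Ltd → Northgate Realty LP (R3): 60% × 10% × 40% = 2.4% of Vantage Media Ltd.
Aggregating (R2): 4% + 2.4% = 6.4%.
6.4% exceeds the 5% threshold, so Oren is a related party to Vantage Media Ltd.

Yes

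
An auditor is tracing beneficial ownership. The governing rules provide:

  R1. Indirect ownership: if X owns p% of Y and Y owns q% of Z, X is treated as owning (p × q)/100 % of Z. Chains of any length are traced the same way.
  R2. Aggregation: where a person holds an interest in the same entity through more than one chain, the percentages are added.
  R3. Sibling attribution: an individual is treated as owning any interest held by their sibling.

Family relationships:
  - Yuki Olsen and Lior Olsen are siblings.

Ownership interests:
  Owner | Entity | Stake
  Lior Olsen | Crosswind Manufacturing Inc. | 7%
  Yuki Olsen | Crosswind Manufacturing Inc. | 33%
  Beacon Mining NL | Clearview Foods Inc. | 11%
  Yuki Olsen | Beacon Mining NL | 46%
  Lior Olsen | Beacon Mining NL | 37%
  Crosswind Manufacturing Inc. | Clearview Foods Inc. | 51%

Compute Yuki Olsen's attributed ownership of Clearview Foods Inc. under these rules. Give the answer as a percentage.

29.53%

By sibling attribution (R3), Yuki Olsen is treated as also owning Lior Olsen's interest in Beacon Mining NL, giving 46% + 37% = 83%.
By sibling attribution (R3), Yuki Olsen is treated as also owning Lior Olsen's interest in Crosswind Manufacturing Inc, giving 33% + 7% = 40%.
Chain via Beacon Mining NL (R1): 83% × 11% = 9.13% of Clearview Foods Inc.
Chain via Crosswind Manufacturing Inc. (R1): 40% × 51% = 20.4% of Clearview Foods Inc.
Aggregating (R2): 9.13% + 20.4% = 29.53%.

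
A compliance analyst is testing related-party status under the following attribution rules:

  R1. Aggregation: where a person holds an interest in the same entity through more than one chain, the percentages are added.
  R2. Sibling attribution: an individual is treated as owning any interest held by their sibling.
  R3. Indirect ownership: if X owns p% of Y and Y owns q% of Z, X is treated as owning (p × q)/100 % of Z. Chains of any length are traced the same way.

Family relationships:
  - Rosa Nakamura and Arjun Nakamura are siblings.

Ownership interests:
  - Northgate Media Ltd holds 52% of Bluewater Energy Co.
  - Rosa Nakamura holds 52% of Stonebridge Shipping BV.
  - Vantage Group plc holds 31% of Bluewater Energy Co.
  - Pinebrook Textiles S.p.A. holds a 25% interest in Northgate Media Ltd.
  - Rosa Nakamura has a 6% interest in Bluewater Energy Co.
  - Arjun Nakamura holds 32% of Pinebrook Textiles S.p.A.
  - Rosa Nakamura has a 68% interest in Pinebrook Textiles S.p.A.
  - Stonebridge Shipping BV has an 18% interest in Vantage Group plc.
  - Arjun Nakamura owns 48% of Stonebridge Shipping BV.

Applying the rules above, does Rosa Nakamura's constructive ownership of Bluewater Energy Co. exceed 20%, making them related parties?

Yes

By sibling attribution (R2), Rosa Nakamura is treated as also owning Arjun Nakamura's interest in Stonebridge Shipping BV, giving 52% + 48% = 100%.
By sibling attribution (R2), Rosa Nakamura is treated as also owning Arjun Nakamura's interest in Pinebrook Textiles S.p.A, giving 68% + 32% = 100%.
Chain via Stonebridge Shipping BV → Vantage Group plc (R3): 100% × 18% × 31% = 5.58% of Bluewater Energy Co.
Chain via Pinebrook Textiles S.p.A. → Northgate Media Ltd (R3): 100% × 25% × 52% = 13% of Bluewater Energy Co.
Direct interest in Bluewater Energy Co: 6%.
Aggregating (R1): 5.58% + 13% + 6% = 24.58%.
24.58% exceeds the 20% threshold, so Rosa is a related party to Bluewater Energy Co.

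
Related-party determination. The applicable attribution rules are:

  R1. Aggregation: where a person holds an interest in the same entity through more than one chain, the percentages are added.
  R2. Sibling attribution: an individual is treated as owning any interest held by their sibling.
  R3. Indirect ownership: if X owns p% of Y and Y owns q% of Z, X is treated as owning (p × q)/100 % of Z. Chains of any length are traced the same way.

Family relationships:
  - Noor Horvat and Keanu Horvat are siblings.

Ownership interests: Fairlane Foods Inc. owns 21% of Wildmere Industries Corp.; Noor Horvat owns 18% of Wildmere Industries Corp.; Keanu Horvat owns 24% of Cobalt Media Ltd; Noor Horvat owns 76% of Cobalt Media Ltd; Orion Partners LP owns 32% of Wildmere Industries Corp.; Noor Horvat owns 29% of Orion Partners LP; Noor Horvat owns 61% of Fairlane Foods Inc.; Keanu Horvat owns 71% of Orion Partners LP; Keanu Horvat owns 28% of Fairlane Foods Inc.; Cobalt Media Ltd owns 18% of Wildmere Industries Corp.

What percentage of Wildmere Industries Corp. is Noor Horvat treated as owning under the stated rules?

86.69%

By sibling attribution (R2), Noor Horvat is treated as also owning Keanu Horvat's interest in Cobalt Media Ltd, giving 76% + 24% = 100%.
By sibling attribution (R2), Noor Horvat is treated as also owning Keanu Horvat's interest in Orion Partners LP, giving 29% + 71% = 100%.
By sibling attribution (R2), Noor Horvat is treated as also owning Keanu Horvat's interest in Fairlane Foods Inc, giving 61% + 28% = 89%.
Chain via Cobalt Media Ltd (R3): 100% × 18% = 18% of Wildmere Industries Corp.
Chain via Orion Partners LP (R3): 100% × 32% = 32% of Wildmere Industries Corp.
Chain via Fairlane Foods Inc. (R3): 89% × 21% = 18.69% of Wildmere Industries Corp.
Direct interest in Wildmere Industries Corp: 18%.
Aggregating (R1): 18% + 32% + 18.69% + 18% = 86.69%.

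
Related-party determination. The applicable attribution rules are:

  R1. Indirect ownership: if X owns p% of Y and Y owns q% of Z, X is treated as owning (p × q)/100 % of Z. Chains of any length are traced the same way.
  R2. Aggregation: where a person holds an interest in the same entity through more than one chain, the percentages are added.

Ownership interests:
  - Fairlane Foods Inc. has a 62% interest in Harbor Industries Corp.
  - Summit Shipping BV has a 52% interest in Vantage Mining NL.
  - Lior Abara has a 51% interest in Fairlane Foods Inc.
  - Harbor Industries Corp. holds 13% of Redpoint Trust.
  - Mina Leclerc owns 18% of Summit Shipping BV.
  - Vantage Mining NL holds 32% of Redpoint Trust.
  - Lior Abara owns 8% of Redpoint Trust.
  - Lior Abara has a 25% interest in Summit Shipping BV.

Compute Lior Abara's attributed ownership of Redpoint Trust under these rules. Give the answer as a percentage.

16.2706%

Chain via Summit Shipping BV → Vantage Mining NL (R1): 25% × 52% × 32% = 4.16% of Redpoint Trust.
Chain via Fairlane Foods Inc. → Harbor Industries Corp. (R1): 51% × 62% × 13% = 4.1106% of Redpoint Trust.
Direct interest in Redpoint Trust: 8%.
Aggregating (R2): 4.16% + 4.1106% + 8% = 16.2706%.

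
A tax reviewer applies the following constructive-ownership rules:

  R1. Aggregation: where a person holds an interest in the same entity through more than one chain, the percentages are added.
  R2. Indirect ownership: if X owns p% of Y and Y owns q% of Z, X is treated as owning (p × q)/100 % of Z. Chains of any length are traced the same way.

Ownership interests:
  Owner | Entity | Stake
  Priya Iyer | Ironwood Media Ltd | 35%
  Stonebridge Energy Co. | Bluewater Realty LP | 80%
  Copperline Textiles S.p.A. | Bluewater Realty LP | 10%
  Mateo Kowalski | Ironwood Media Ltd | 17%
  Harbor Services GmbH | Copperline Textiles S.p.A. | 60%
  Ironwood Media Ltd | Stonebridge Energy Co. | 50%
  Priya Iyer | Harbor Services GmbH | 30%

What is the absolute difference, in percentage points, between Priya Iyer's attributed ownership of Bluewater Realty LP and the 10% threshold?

5.8

Chain via Harbor Services GmbH → Copperline Textiles S.p.A. (R2): 30% × 60% × 10% = 1.8% of Bluewater Realty LP.
Chain via Ironwood Media Ltd → Stonebridge Energy Co. (R2): 35% × 50% × 80% = 14% of Bluewater Realty LP.
Aggregating (R1): 1.8% + 14% = 15.8%.
15.8% exceeds the 10% threshold by 5.8 percentage points.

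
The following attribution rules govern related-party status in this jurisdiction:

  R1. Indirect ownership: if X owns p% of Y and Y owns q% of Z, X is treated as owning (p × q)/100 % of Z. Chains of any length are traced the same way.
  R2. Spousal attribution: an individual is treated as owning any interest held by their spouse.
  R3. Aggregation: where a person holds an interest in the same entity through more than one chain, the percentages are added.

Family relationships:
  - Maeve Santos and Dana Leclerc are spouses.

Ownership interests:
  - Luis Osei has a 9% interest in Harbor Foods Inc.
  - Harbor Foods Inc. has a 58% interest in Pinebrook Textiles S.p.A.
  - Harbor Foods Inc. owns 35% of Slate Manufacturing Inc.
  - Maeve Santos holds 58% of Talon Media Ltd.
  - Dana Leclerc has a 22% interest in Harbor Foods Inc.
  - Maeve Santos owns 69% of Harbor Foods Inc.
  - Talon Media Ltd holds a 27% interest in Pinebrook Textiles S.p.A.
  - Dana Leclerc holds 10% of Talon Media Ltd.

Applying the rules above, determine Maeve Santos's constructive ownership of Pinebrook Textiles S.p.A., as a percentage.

By spousal attribution (R2), Maeve Santos is treated as also owning Dana Leclerc's interest in Talon Media Ltd, giving 58% + 10% = 68%.
By spousal attribution (R2), Maeve Santos is treated as also owning Dana Leclerc's interest in Harbor Foods Inc, giving 69% + 22% = 91%.
Chain via Talon Media Ltd (R1): 68% × 27% = 18.36% of Pinebrook Textiles S.p.A.
Chain via Harbor Foods Inc. (R1): 91% × 58% = 52.78% of Pinebrook Textiles S.p.A.
Aggregating (R3): 18.36% + 52.78% = 71.14%.

71.14%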